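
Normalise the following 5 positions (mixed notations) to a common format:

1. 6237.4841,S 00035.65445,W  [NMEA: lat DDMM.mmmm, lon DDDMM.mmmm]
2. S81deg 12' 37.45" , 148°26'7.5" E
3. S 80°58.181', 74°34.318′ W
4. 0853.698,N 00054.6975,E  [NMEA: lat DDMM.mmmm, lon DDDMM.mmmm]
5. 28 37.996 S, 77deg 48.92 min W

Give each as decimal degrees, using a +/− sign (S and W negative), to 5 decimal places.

Point 1:
  Latitude: degrees = first 2 digits = 62, minutes = 37.4841; 62 + 37.4841/60 = 62.624735
  hemisphere S, so the sign is −
  Lon: degrees = first 3 digits = 0, minutes = 35.65445; 0 + 35.65445/60 = 0.594241
  W → negative
Point 2:
  Latitude: 81 + 12/60 + 37.45/3600 = 81.210403
  S ⇒ negate
  Lon: 148 + 26/60 + 7.5/3600 = 148.435417
  E → positive
Point 3:
  Latitude: 80 + 58.181/60 = 80.969683
  S ⇒ negate
  Lon: 34.318′ = 0.571967°; total 74.571967
  hemisphere W, so the sign is −
Point 4:
  Latitude: degrees = first 2 digits = 8, minutes = 53.698; 8 + 53.698/60 = 8.894967
  N → positive
  λ: split at 3 digits → 000° and 54.6975′; 0 + 54.6975/60 = 0.911625
  E → positive
Point 5:
  Lat: 37.996′ = 0.633267°; total 28.633267
  S ⇒ negate
  λ: 48.92′ = 0.815333°; total 77.815333
  W ⇒ negate

1. -62.62474, -0.59424
2. -81.21040, 148.43542
3. -80.96968, -74.57197
4. 8.89497, 0.91163
5. -28.63327, -77.81533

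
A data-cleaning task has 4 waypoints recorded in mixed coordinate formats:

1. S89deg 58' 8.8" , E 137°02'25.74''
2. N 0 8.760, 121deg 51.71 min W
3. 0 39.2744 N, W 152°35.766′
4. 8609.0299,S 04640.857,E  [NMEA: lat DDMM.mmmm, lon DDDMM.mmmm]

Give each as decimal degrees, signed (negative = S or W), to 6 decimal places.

1. -89.969111, 137.040483
2. 0.146000, -121.861833
3. 0.654573, -152.596100
4. -86.150498, 46.680950

Point 1:
  Latitude: 89° + 58/60 + 8.8/3600 = 89 + 0.966667 + 0.002444 = 89.9691111
  S → negative
  Lon: 137° + 2/60 + 25.74/3600 = 137 + 0.033333 + 0.007150 = 137.0404833
  E → positive
Point 2:
  Lat: 8.76′ = 0.146000°; total 0.1460000
  N ⇒ keep positive
  λ: 121 + 51.71/60 = 121.8618333
  hemisphere W, so the sign is −
Point 3:
  φ: 0 + 39.2744/60 = 0.6545733
  N → positive
  λ: 35.766′ = 0.596100°; total 152.5961000
  hemisphere W, so the sign is −
Point 4:
  Lat: degrees = first 2 digits = 86, minutes = 9.0299; 86 + 9.0299/60 = 86.1504983
  S ⇒ negate
  λ: degrees = first 3 digits = 46, minutes = 40.857; 46 + 40.857/60 = 46.6809500
  E → positive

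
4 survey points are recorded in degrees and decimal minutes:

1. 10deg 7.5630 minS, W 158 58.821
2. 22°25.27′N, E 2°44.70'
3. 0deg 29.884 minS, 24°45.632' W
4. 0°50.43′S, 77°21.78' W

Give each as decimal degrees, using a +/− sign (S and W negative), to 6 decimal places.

Point 1:
  Latitude: 7.563′ = 0.126050°; total 10.1260500
  hemisphere S, so the sign is −
  λ: 58.821′ = 0.980350°; total 158.9803500
  W → negative
Point 2:
  Lat: 22 + 25.27/60 = 22.4211667
  N → positive
  λ: 2 + 44.7/60 = 2.7450000
  E ⇒ keep positive
Point 3:
  Lat: 29.884′ = 0.498067°; total 0.4980667
  hemisphere S, so the sign is −
  Lon: 24 + 45.632/60 = 24.7605333
  W → negative
Point 4:
  φ: 0 + 50.43/60 = 0.8405000
  S → negative
  Longitude: 77 + 21.78/60 = 77.3630000
  hemisphere W, so the sign is −

1. -10.126050, -158.980350
2. 22.421167, 2.745000
3. -0.498067, -24.760533
4. -0.840500, -77.363000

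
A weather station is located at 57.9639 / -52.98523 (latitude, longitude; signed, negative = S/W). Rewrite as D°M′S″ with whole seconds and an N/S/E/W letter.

57°57′50″ N, 52°59′7″ W

φ: whole degrees 57; 57.83400′ → 57′ and 50.04″
Longitude is negative → W; |value| = 52.985230
Longitude: whole degrees 52; 59.11380′ → 59′ and 6.83″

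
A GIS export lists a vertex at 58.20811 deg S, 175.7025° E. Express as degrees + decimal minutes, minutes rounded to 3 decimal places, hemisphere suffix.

58° 12.487′ S, 175° 42.150′ E

Lat: minutes = (58.208110 − 58) × 60 = 12.48660
λ: fractional part 0.702500 → 42.15000 minutes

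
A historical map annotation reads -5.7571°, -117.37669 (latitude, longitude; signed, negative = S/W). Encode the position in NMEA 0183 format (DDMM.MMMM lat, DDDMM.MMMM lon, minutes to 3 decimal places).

Latitude is negative → S; |value| = 5.757100
Lat: fractional part 0.757100 → 45.42600 minutes
Longitude is negative → W; |value| = 117.376690
Lon: minutes = (117.376690 − 117) × 60 = 22.60140

0545.426,S / 11722.601,W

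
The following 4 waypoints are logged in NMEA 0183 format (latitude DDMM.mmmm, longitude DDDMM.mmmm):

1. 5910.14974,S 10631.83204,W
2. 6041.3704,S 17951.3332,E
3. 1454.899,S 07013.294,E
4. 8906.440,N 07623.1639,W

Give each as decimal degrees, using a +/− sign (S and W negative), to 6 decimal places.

Point 1:
  φ: split at 2 digits → 59° and 10.14974′; 59 + 10.14974/60 = 59.1691623
  S → negative
  Lon: split at 3 digits → 106° and 31.83204′; 106 + 31.83204/60 = 106.5305340
  W ⇒ negate
Point 2:
  Latitude: degrees = first 2 digits = 60, minutes = 41.3704; 60 + 41.3704/60 = 60.6895067
  hemisphere S, so the sign is −
  Lon: degrees = first 3 digits = 179, minutes = 51.3332; 179 + 51.3332/60 = 179.8555533
  E → positive
Point 3:
  φ: degrees = first 2 digits = 14, minutes = 54.899; 14 + 54.899/60 = 14.9149833
  S ⇒ negate
  λ: degrees = first 3 digits = 70, minutes = 13.294; 70 + 13.294/60 = 70.2215667
  E → positive
Point 4:
  Latitude: degrees = first 2 digits = 89, minutes = 6.44; 89 + 6.44/60 = 89.1073333
  N ⇒ keep positive
  λ: split at 3 digits → 076° and 23.1639′; 76 + 23.1639/60 = 76.3860650
  W ⇒ negate

1. -59.169162, -106.530534
2. -60.689507, 179.855553
3. -14.914983, 70.221567
4. 89.107333, -76.386065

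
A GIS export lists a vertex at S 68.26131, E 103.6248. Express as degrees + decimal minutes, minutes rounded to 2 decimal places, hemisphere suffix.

68° 15.68′ S, 103° 37.49′ E

φ: 68° + 0.261310 × 60 = 68° 15.6786′
λ: 103° + 0.624800 × 60 = 103° 37.4880′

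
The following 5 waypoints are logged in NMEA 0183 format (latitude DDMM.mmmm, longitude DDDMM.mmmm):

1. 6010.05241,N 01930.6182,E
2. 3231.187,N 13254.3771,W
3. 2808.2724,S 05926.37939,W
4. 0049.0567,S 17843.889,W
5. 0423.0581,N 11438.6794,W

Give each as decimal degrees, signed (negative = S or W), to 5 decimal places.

1. 60.16754, 19.51030
2. 32.51978, -132.90629
3. -28.13787, -59.43966
4. -0.81761, -178.73148
5. 4.38430, -114.64466

Point 1:
  Lat: split at 2 digits → 60° and 10.05241′; 60 + 10.05241/60 = 60.167540
  N ⇒ keep positive
  Longitude: degrees = first 3 digits = 19, minutes = 30.6182; 19 + 30.6182/60 = 19.510303
  E ⇒ keep positive
Point 2:
  Lat: degrees = first 2 digits = 32, minutes = 31.187; 32 + 31.187/60 = 32.519783
  N ⇒ keep positive
  Longitude: degrees = first 3 digits = 132, minutes = 54.3771; 132 + 54.3771/60 = 132.906285
  W ⇒ negate
Point 3:
  φ: split at 2 digits → 28° and 8.2724′; 28 + 8.2724/60 = 28.137873
  S → negative
  λ: split at 3 digits → 059° and 26.37939′; 59 + 26.37939/60 = 59.439657
  W ⇒ negate
Point 4:
  Lat: degrees = first 2 digits = 0, minutes = 49.0567; 0 + 49.0567/60 = 0.817612
  S ⇒ negate
  Lon: split at 3 digits → 178° and 43.889′; 178 + 43.889/60 = 178.731483
  W → negative
Point 5:
  Latitude: split at 2 digits → 04° and 23.0581′; 4 + 23.0581/60 = 4.384302
  N ⇒ keep positive
  Longitude: split at 3 digits → 114° and 38.6794′; 114 + 38.6794/60 = 114.644657
  W → negative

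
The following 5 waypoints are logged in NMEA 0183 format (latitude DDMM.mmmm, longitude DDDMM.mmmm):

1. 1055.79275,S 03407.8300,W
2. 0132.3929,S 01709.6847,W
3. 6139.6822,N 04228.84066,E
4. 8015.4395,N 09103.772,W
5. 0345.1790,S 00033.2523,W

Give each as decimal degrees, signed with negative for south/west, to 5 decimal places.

Point 1:
  Lat: degrees = first 2 digits = 10, minutes = 55.79275; 10 + 55.79275/60 = 10.929879
  hemisphere S, so the sign is −
  Longitude: split at 3 digits → 034° and 7.83′; 34 + 7.83/60 = 34.130500
  W → negative
Point 2:
  φ: split at 2 digits → 01° and 32.3929′; 1 + 32.3929/60 = 1.539882
  S ⇒ negate
  Lon: split at 3 digits → 017° and 9.6847′; 17 + 9.6847/60 = 17.161412
  W ⇒ negate
Point 3:
  Latitude: split at 2 digits → 61° and 39.6822′; 61 + 39.6822/60 = 61.661370
  N → positive
  λ: split at 3 digits → 042° and 28.84066′; 42 + 28.84066/60 = 42.480678
  E ⇒ keep positive
Point 4:
  Lat: split at 2 digits → 80° and 15.4395′; 80 + 15.4395/60 = 80.257325
  N → positive
  Longitude: split at 3 digits → 091° and 3.772′; 91 + 3.772/60 = 91.062867
  W ⇒ negate
Point 5:
  Lat: degrees = first 2 digits = 3, minutes = 45.179; 3 + 45.179/60 = 3.752983
  hemisphere S, so the sign is −
  Longitude: degrees = first 3 digits = 0, minutes = 33.2523; 0 + 33.2523/60 = 0.554205
  W → negative

1. -10.92988, -34.13050
2. -1.53988, -17.16141
3. 61.66137, 42.48068
4. 80.25733, -91.06287
5. -3.75298, -0.55421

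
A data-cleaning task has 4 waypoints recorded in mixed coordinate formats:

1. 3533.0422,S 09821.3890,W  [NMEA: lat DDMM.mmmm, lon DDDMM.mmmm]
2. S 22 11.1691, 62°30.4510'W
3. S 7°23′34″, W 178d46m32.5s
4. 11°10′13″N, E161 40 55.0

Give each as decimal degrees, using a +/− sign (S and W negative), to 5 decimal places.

Point 1:
  φ: split at 2 digits → 35° and 33.0422′; 35 + 33.0422/60 = 35.550703
  S → negative
  Lon: degrees = first 3 digits = 98, minutes = 21.389; 98 + 21.389/60 = 98.356483
  hemisphere W, so the sign is −
Point 2:
  Lat: 22 + 11.1691/60 = 22.186152
  hemisphere S, so the sign is −
  λ: 62 + 30.451/60 = 62.507517
  W ⇒ negate
Point 3:
  Lat: 7° + 23/60 + 34/3600 = 7 + 0.383333 + 0.009444 = 7.392778
  S → negative
  Lon: 178 + 46/60 + 32.5/3600 = 178.775694
  hemisphere W, so the sign is −
Point 4:
  Latitude: 11 + 10/60 + 13/3600 = 11.170278
  N → positive
  Lon: 161° + 40/60 + 55/3600 = 161 + 0.666667 + 0.015278 = 161.681944
  E → positive

1. -35.55070, -98.35648
2. -22.18615, -62.50752
3. -7.39278, -178.77569
4. 11.17028, 161.68194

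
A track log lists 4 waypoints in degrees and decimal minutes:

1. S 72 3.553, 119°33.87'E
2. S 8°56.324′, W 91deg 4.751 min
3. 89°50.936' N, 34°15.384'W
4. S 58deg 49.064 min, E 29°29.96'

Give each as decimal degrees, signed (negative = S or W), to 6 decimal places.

Point 1:
  Latitude: 72 + 3.553/60 = 72.0592167
  S → negative
  λ: 33.87′ = 0.564500°; total 119.5645000
  E ⇒ keep positive
Point 2:
  φ: 8 + 56.324/60 = 8.9387333
  S ⇒ negate
  Lon: 4.751′ = 0.079183°; total 91.0791833
  W → negative
Point 3:
  Latitude: 50.936′ = 0.848933°; total 89.8489333
  N → positive
  Longitude: 15.384′ = 0.256400°; total 34.2564000
  W → negative
Point 4:
  φ: 58 + 49.064/60 = 58.8177333
  S ⇒ negate
  λ: 29 + 29.96/60 = 29.4993333
  E → positive

1. -72.059217, 119.564500
2. -8.938733, -91.079183
3. 89.848933, -34.256400
4. -58.817733, 29.499333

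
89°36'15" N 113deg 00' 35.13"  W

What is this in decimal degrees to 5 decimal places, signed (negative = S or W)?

φ: 36′ + 15″ = 36.25000′; 89 + 36.25000/60 = 89.604167
N ⇒ keep positive
Lon: 113° + 0/60 + 35.13/3600 = 113 + 0.000000 + 0.009758 = 113.009758
hemisphere W, so the sign is −

89.60417, -113.00976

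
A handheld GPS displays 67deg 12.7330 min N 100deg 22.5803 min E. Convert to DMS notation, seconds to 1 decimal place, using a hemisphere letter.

Lat: 12.73300′ → 12′ and 0.73300 × 60 = 43.980″
Longitude: fractional minutes 0.58030 × 60 = 34.818″

67°12′44.0″ N, 100°22′34.8″ E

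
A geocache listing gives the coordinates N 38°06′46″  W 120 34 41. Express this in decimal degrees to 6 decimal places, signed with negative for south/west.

38.112778, -120.578056

φ: 38° + 6/60 + 46/3600 = 38 + 0.100000 + 0.012778 = 38.1127778
N → positive
Longitude: 34′ + 41″ = 34.68333′; 120 + 34.68333/60 = 120.5780556
W ⇒ negate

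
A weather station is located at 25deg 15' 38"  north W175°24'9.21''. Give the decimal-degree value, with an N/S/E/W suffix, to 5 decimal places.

25.26056° N, 175.40256° W

φ: 15′ + 38″ = 15.63333′; 25 + 15.63333/60 = 25.260556
Lon: 175 + 24/60 + 9.21/3600 = 175.402558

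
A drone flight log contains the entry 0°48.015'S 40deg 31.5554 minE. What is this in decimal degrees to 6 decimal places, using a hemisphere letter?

Lat: 0 + 48.015/60 = 0.8002500
Lon: 31.5554′ = 0.525923°; total 40.5259233

0.800250° S, 40.525923° E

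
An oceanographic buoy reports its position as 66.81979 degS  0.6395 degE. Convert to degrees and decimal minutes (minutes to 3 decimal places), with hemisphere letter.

66° 49.187′ S, 0° 38.370′ E

Lat: minutes = (66.819790 − 66) × 60 = 49.18740
Longitude: minutes = (0.639500 − 0) × 60 = 38.37000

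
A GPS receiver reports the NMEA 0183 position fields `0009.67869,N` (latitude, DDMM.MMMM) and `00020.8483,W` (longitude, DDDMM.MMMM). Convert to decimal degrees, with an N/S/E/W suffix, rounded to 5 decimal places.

0.16131° N, 0.34747° W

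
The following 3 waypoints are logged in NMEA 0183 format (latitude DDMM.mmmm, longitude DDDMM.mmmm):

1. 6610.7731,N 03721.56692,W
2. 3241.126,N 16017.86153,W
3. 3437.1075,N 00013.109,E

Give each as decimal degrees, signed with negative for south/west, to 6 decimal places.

Point 1:
  φ: split at 2 digits → 66° and 10.7731′; 66 + 10.7731/60 = 66.1795517
  N → positive
  Lon: degrees = first 3 digits = 37, minutes = 21.56692; 37 + 21.56692/60 = 37.3594487
  W ⇒ negate
Point 2:
  φ: split at 2 digits → 32° and 41.126′; 32 + 41.126/60 = 32.6854333
  N ⇒ keep positive
  λ: degrees = first 3 digits = 160, minutes = 17.86153; 160 + 17.86153/60 = 160.2976922
  hemisphere W, so the sign is −
Point 3:
  Lat: split at 2 digits → 34° and 37.1075′; 34 + 37.1075/60 = 34.6184583
  N ⇒ keep positive
  λ: split at 3 digits → 000° and 13.109′; 0 + 13.109/60 = 0.2184833
  E → positive

1. 66.179552, -37.359449
2. 32.685433, -160.297692
3. 34.618458, 0.218483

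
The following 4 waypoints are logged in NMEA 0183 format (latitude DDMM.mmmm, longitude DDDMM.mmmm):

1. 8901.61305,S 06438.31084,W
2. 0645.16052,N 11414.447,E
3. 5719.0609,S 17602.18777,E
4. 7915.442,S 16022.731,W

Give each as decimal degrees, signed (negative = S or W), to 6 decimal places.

Point 1:
  Latitude: degrees = first 2 digits = 89, minutes = 1.61305; 89 + 1.61305/60 = 89.0268842
  S ⇒ negate
  Lon: split at 3 digits → 064° and 38.31084′; 64 + 38.31084/60 = 64.6385140
  hemisphere W, so the sign is −
Point 2:
  Lat: split at 2 digits → 06° and 45.16052′; 6 + 45.16052/60 = 6.7526753
  N ⇒ keep positive
  Longitude: split at 3 digits → 114° and 14.447′; 114 + 14.447/60 = 114.2407833
  E → positive
Point 3:
  φ: degrees = first 2 digits = 57, minutes = 19.0609; 57 + 19.0609/60 = 57.3176817
  hemisphere S, so the sign is −
  Longitude: degrees = first 3 digits = 176, minutes = 2.18777; 176 + 2.18777/60 = 176.0364628
  E ⇒ keep positive
Point 4:
  Latitude: degrees = first 2 digits = 79, minutes = 15.442; 79 + 15.442/60 = 79.2573667
  hemisphere S, so the sign is −
  Lon: split at 3 digits → 160° and 22.731′; 160 + 22.731/60 = 160.3788500
  W → negative

1. -89.026884, -64.638514
2. 6.752675, 114.240783
3. -57.317682, 176.036463
4. -79.257367, -160.378850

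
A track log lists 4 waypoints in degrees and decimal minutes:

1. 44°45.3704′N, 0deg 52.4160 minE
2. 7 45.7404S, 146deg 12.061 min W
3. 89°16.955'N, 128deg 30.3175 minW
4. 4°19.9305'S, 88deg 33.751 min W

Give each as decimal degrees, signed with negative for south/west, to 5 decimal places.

Point 1:
  φ: 45.3704′ = 0.756173°; total 44.756173
  N → positive
  Lon: 52.416′ = 0.873600°; total 0.873600
  E ⇒ keep positive
Point 2:
  Latitude: 45.7404′ = 0.762340°; total 7.762340
  S → negative
  Longitude: 12.061′ = 0.201017°; total 146.201017
  hemisphere W, so the sign is −
Point 3:
  φ: 89 + 16.955/60 = 89.282583
  N → positive
  Lon: 30.3175′ = 0.505292°; total 128.505292
  W → negative
Point 4:
  φ: 4 + 19.9305/60 = 4.332175
  S ⇒ negate
  Longitude: 88 + 33.751/60 = 88.562517
  hemisphere W, so the sign is −

1. 44.75617, 0.87360
2. -7.76234, -146.20102
3. 89.28258, -128.50529
4. -4.33218, -88.56252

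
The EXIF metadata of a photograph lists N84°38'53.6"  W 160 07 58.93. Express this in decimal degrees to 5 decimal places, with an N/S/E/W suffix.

84.64822° N, 160.13304° W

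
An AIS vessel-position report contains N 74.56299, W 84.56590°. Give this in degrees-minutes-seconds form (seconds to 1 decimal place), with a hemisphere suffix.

Lat: 0.562990° → 33.77940′; 0.77940 × 60 = 46.764″
Longitude: 0.565900° → 33.95400′; 0.95400 × 60 = 57.240″

74°33′46.8″ N, 84°33′57.2″ W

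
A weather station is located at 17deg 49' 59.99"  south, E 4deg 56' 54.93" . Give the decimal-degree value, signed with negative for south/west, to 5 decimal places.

Latitude: 49′ + 59.99″ = 49.99983′; 17 + 49.99983/60 = 17.833331
hemisphere S, so the sign is −
λ: 4 + 56/60 + 54.93/3600 = 4.948592
E → positive

-17.83333, 4.94859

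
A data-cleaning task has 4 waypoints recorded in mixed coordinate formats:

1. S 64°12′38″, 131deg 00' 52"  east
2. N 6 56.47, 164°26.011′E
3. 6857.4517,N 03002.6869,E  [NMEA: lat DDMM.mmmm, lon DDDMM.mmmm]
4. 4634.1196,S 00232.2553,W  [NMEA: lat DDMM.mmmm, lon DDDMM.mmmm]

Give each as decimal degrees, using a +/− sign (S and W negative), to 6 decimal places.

Point 1:
  φ: 64° + 12/60 + 38/3600 = 64 + 0.200000 + 0.010556 = 64.2105556
  S → negative
  Longitude: 0′ + 52″ = 0.86667′; 131 + 0.86667/60 = 131.0144444
  E → positive
Point 2:
  Lat: 6 + 56.47/60 = 6.9411667
  N → positive
  Lon: 164 + 26.011/60 = 164.4335167
  E ⇒ keep positive
Point 3:
  Latitude: split at 2 digits → 68° and 57.4517′; 68 + 57.4517/60 = 68.9575283
  N → positive
  λ: split at 3 digits → 030° and 2.6869′; 30 + 2.6869/60 = 30.0447817
  E ⇒ keep positive
Point 4:
  Lat: split at 2 digits → 46° and 34.1196′; 46 + 34.1196/60 = 46.5686600
  S ⇒ negate
  λ: split at 3 digits → 002° and 32.2553′; 2 + 32.2553/60 = 2.5375883
  W → negative

1. -64.210556, 131.014444
2. 6.941167, 164.433517
3. 68.957528, 30.044782
4. -46.568660, -2.537588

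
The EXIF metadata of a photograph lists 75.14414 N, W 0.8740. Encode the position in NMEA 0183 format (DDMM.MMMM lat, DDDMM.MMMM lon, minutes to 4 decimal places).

7508.6484,N / 00052.4400,W

Latitude: 75° + 0.144140 × 60 = 75° 8.648400′
λ: 0° + 0.874000 × 60 = 0° 52.440000′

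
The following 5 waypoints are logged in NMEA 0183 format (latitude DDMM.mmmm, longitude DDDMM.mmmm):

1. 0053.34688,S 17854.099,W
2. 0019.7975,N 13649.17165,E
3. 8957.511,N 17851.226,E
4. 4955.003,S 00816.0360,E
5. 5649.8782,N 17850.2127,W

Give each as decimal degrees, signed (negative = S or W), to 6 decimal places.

Point 1:
  Latitude: split at 2 digits → 00° and 53.34688′; 0 + 53.34688/60 = 0.8891147
  hemisphere S, so the sign is −
  Lon: degrees = first 3 digits = 178, minutes = 54.099; 178 + 54.099/60 = 178.9016500
  hemisphere W, so the sign is −
Point 2:
  Lat: degrees = first 2 digits = 0, minutes = 19.7975; 0 + 19.7975/60 = 0.3299583
  N ⇒ keep positive
  Longitude: split at 3 digits → 136° and 49.17165′; 136 + 49.17165/60 = 136.8195275
  E → positive
Point 3:
  Lat: degrees = first 2 digits = 89, minutes = 57.511; 89 + 57.511/60 = 89.9585167
  N ⇒ keep positive
  λ: degrees = first 3 digits = 178, minutes = 51.226; 178 + 51.226/60 = 178.8537667
  E ⇒ keep positive
Point 4:
  Latitude: degrees = first 2 digits = 49, minutes = 55.003; 49 + 55.003/60 = 49.9167167
  S ⇒ negate
  Longitude: degrees = first 3 digits = 8, minutes = 16.036; 8 + 16.036/60 = 8.2672667
  E → positive
Point 5:
  Latitude: degrees = first 2 digits = 56, minutes = 49.8782; 56 + 49.8782/60 = 56.8313033
  N ⇒ keep positive
  Longitude: split at 3 digits → 178° and 50.2127′; 178 + 50.2127/60 = 178.8368783
  hemisphere W, so the sign is −

1. -0.889115, -178.901650
2. 0.329958, 136.819528
3. 89.958517, 178.853767
4. -49.916717, 8.267267
5. 56.831303, -178.836878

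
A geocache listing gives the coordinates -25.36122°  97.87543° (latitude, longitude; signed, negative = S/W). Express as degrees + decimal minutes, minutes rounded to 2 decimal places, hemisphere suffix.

Latitude is negative → S; |value| = 25.361220
Latitude: minutes = (25.361220 − 25) × 60 = 21.6732
λ: fractional part 0.875430 → 52.5258 minutes

25° 21.67′ S, 97° 52.53′ E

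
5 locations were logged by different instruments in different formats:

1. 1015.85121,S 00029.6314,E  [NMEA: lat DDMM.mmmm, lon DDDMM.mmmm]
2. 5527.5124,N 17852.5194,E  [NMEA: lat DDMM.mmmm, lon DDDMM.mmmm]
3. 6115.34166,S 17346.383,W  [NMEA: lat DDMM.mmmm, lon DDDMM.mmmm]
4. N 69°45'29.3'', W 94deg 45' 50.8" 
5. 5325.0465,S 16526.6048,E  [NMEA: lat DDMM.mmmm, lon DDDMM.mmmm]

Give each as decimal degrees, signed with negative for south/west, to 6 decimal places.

Point 1:
  Latitude: split at 2 digits → 10° and 15.85121′; 10 + 15.85121/60 = 10.2641868
  hemisphere S, so the sign is −
  λ: degrees = first 3 digits = 0, minutes = 29.6314; 0 + 29.6314/60 = 0.4938567
  E ⇒ keep positive
Point 2:
  φ: degrees = first 2 digits = 55, minutes = 27.5124; 55 + 27.5124/60 = 55.4585400
  N ⇒ keep positive
  λ: split at 3 digits → 178° and 52.5194′; 178 + 52.5194/60 = 178.8753233
  E ⇒ keep positive
Point 3:
  Latitude: split at 2 digits → 61° and 15.34166′; 61 + 15.34166/60 = 61.2556943
  S → negative
  Longitude: degrees = first 3 digits = 173, minutes = 46.383; 173 + 46.383/60 = 173.7730500
  hemisphere W, so the sign is −
Point 4:
  Latitude: 45′ + 29.3″ = 45.48833′; 69 + 45.48833/60 = 69.7581389
  N ⇒ keep positive
  Longitude: 94 + 45/60 + 50.8/3600 = 94.7641111
  hemisphere W, so the sign is −
Point 5:
  Lat: degrees = first 2 digits = 53, minutes = 25.0465; 53 + 25.0465/60 = 53.4174417
  hemisphere S, so the sign is −
  λ: split at 3 digits → 165° and 26.6048′; 165 + 26.6048/60 = 165.4434133
  E ⇒ keep positive

1. -10.264187, 0.493857
2. 55.458540, 178.875323
3. -61.255694, -173.773050
4. 69.758139, -94.764111
5. -53.417442, 165.443413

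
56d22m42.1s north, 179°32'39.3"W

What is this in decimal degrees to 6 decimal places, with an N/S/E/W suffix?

56.378361° N, 179.544250° W

Lat: 56° + 22/60 + 42.1/3600 = 56 + 0.366667 + 0.011694 = 56.3783611
λ: 32′ + 39.3″ = 32.65500′; 179 + 32.65500/60 = 179.5442500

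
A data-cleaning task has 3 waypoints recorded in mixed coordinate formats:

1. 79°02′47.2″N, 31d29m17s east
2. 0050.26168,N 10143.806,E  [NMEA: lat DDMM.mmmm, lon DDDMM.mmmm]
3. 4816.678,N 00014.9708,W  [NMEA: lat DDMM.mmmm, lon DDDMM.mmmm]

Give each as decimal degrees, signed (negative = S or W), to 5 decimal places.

1. 79.04644, 31.48806
2. 0.83769, 101.73010
3. 48.27797, -0.24951

Point 1:
  Latitude: 79° + 2/60 + 47.2/3600 = 79 + 0.033333 + 0.013111 = 79.046444
  N → positive
  Longitude: 29′ + 17″ = 29.28333′; 31 + 29.28333/60 = 31.488056
  E → positive
Point 2:
  Lat: split at 2 digits → 00° and 50.26168′; 0 + 50.26168/60 = 0.837695
  N → positive
  λ: split at 3 digits → 101° and 43.806′; 101 + 43.806/60 = 101.730100
  E → positive
Point 3:
  Latitude: degrees = first 2 digits = 48, minutes = 16.678; 48 + 16.678/60 = 48.277967
  N → positive
  λ: degrees = first 3 digits = 0, minutes = 14.9708; 0 + 14.9708/60 = 0.249513
  W → negative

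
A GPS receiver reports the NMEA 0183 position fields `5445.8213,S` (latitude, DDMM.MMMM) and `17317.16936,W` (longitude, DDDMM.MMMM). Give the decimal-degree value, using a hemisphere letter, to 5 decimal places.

φ: degrees = first 2 digits = 54, minutes = 45.8213; 54 + 45.8213/60 = 54.763688
Lon: degrees = first 3 digits = 173, minutes = 17.16936; 173 + 17.16936/60 = 173.286156

54.76369° S, 173.28616° W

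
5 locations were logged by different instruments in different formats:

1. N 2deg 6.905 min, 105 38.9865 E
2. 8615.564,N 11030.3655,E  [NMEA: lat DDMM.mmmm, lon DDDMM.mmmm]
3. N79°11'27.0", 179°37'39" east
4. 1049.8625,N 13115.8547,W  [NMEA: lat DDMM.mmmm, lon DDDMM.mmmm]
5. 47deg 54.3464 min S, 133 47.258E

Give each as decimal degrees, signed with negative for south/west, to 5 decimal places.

Point 1:
  Latitude: 2 + 6.905/60 = 2.115083
  N → positive
  Lon: 38.9865′ = 0.649775°; total 105.649775
  E ⇒ keep positive
Point 2:
  Lat: degrees = first 2 digits = 86, minutes = 15.564; 86 + 15.564/60 = 86.259400
  N → positive
  λ: split at 3 digits → 110° and 30.3655′; 110 + 30.3655/60 = 110.506092
  E → positive
Point 3:
  Lat: 79° + 11/60 + 27/3600 = 79 + 0.183333 + 0.007500 = 79.190833
  N → positive
  Longitude: 179 + 37/60 + 39/3600 = 179.627500
  E ⇒ keep positive
Point 4:
  Lat: split at 2 digits → 10° and 49.8625′; 10 + 49.8625/60 = 10.831042
  N → positive
  Longitude: degrees = first 3 digits = 131, minutes = 15.8547; 131 + 15.8547/60 = 131.264245
  W ⇒ negate
Point 5:
  φ: 47 + 54.3464/60 = 47.905773
  S → negative
  λ: 133 + 47.258/60 = 133.787633
  E → positive

1. 2.11508, 105.64978
2. 86.25940, 110.50609
3. 79.19083, 179.62750
4. 10.83104, -131.26425
5. -47.90577, 133.78763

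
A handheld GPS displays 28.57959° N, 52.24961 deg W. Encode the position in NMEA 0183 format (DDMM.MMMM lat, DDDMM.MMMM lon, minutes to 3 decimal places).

2834.775,N / 05214.977,W

φ: fractional part 0.579590 → 34.77540 minutes
Lon: minutes = (52.249610 − 52) × 60 = 14.97660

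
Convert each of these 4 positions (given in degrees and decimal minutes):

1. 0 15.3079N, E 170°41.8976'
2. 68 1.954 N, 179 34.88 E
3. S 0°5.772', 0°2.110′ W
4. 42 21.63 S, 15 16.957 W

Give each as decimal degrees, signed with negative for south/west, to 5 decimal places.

1. 0.25513, 170.69829
2. 68.03257, 179.58133
3. -0.09620, -0.03517
4. -42.36050, -15.28262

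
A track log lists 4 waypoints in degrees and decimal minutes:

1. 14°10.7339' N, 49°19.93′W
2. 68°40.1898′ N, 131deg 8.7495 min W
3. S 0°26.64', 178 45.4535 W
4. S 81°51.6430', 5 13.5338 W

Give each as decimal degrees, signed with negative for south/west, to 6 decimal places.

Point 1:
  φ: 10.7339′ = 0.178898°; total 14.1788983
  N → positive
  Longitude: 19.93′ = 0.332167°; total 49.3321667
  W ⇒ negate
Point 2:
  φ: 68 + 40.1898/60 = 68.6698300
  N ⇒ keep positive
  Longitude: 131 + 8.7495/60 = 131.1458250
  W → negative
Point 3:
  Latitude: 26.64′ = 0.444000°; total 0.4440000
  hemisphere S, so the sign is −
  λ: 178 + 45.4535/60 = 178.7575583
  hemisphere W, so the sign is −
Point 4:
  Latitude: 51.643′ = 0.860717°; total 81.8607167
  S ⇒ negate
  λ: 13.5338′ = 0.225563°; total 5.2255633
  W ⇒ negate

1. 14.178898, -49.332167
2. 68.669830, -131.145825
3. -0.444000, -178.757558
4. -81.860717, -5.225563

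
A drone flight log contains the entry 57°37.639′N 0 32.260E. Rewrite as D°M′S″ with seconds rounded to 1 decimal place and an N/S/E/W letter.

57°37′38.3″ N, 0°32′15.6″ E

Lat: fractional minutes 0.63900 × 60 = 38.340″
λ: fractional minutes 0.26000 × 60 = 15.600″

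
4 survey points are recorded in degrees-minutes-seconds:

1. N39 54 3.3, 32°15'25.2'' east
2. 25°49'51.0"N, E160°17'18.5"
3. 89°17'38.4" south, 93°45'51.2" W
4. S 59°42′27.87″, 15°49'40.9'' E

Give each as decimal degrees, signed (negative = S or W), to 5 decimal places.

1. 39.90092, 32.25700
2. 25.83083, 160.28847
3. -89.29400, -93.76422
4. -59.70774, 15.82803

Point 1:
  Lat: 39° + 54/60 + 3.3/3600 = 39 + 0.900000 + 0.000917 = 39.900917
  N ⇒ keep positive
  Lon: 32 + 15/60 + 25.2/3600 = 32.257000
  E → positive
Point 2:
  Latitude: 25° + 49/60 + 51/3600 = 25 + 0.816667 + 0.014167 = 25.830833
  N → positive
  λ: 17′ + 18.5″ = 17.30833′; 160 + 17.30833/60 = 160.288472
  E → positive
Point 3:
  φ: 17′ + 38.4″ = 17.64000′; 89 + 17.64000/60 = 89.294000
  S ⇒ negate
  Lon: 93 + 45/60 + 51.2/3600 = 93.764222
  W → negative
Point 4:
  Lat: 42′ + 27.87″ = 42.46450′; 59 + 42.46450/60 = 59.707742
  S ⇒ negate
  Lon: 49′ + 40.9″ = 49.68167′; 15 + 49.68167/60 = 15.828028
  E → positive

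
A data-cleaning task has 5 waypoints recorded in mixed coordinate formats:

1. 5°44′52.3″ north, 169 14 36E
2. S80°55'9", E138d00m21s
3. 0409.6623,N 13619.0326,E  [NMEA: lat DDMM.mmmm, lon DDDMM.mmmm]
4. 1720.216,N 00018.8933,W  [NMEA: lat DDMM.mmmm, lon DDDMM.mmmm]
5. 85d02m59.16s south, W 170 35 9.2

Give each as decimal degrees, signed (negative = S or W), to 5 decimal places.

1. 5.74786, 169.24333
2. -80.91917, 138.00583
3. 4.16104, 136.31721
4. 17.33693, -0.31489
5. -85.04977, -170.58589

Point 1:
  Latitude: 5° + 44/60 + 52.3/3600 = 5 + 0.733333 + 0.014528 = 5.747861
  N → positive
  Lon: 169° + 14/60 + 36/3600 = 169 + 0.233333 + 0.010000 = 169.243333
  E → positive
Point 2:
  φ: 55′ + 9″ = 55.15000′; 80 + 55.15000/60 = 80.919167
  hemisphere S, so the sign is −
  Longitude: 0′ + 21″ = 0.35000′; 138 + 0.35000/60 = 138.005833
  E ⇒ keep positive
Point 3:
  Latitude: degrees = first 2 digits = 4, minutes = 9.6623; 4 + 9.6623/60 = 4.161038
  N ⇒ keep positive
  λ: degrees = first 3 digits = 136, minutes = 19.0326; 136 + 19.0326/60 = 136.317210
  E → positive
Point 4:
  Latitude: split at 2 digits → 17° and 20.216′; 17 + 20.216/60 = 17.336933
  N ⇒ keep positive
  λ: degrees = first 3 digits = 0, minutes = 18.8933; 0 + 18.8933/60 = 0.314888
  W ⇒ negate
Point 5:
  Lat: 2′ + 59.16″ = 2.98600′; 85 + 2.98600/60 = 85.049767
  S → negative
  Lon: 35′ + 9.2″ = 35.15333′; 170 + 35.15333/60 = 170.585889
  W → negative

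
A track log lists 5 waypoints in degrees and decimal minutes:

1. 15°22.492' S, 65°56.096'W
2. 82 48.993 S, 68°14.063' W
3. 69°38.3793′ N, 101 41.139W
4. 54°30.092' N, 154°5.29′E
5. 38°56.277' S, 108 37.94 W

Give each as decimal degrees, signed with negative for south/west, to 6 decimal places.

Point 1:
  φ: 15 + 22.492/60 = 15.3748667
  S → negative
  Lon: 56.096′ = 0.934933°; total 65.9349333
  W ⇒ negate
Point 2:
  φ: 82 + 48.993/60 = 82.8165500
  S → negative
  Longitude: 68 + 14.063/60 = 68.2343833
  hemisphere W, so the sign is −
Point 3:
  Lat: 38.3793′ = 0.639655°; total 69.6396550
  N ⇒ keep positive
  λ: 101 + 41.139/60 = 101.6856500
  hemisphere W, so the sign is −
Point 4:
  Lat: 30.092′ = 0.501533°; total 54.5015333
  N → positive
  Lon: 154 + 5.29/60 = 154.0881667
  E ⇒ keep positive
Point 5:
  Lat: 38 + 56.277/60 = 38.9379500
  S → negative
  λ: 37.94′ = 0.632333°; total 108.6323333
  W → negative

1. -15.374867, -65.934933
2. -82.816550, -68.234383
3. 69.639655, -101.685650
4. 54.501533, 154.088167
5. -38.937950, -108.632333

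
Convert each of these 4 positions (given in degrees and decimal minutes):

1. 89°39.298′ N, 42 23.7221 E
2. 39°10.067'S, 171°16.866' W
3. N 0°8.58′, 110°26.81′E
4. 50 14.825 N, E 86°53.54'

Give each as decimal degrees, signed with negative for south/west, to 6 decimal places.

Point 1:
  Latitude: 39.298′ = 0.654967°; total 89.6549667
  N → positive
  Longitude: 23.7221′ = 0.395368°; total 42.3953683
  E → positive
Point 2:
  Lat: 10.067′ = 0.167783°; total 39.1677833
  S → negative
  Lon: 16.866′ = 0.281100°; total 171.2811000
  W ⇒ negate
Point 3:
  φ: 8.58′ = 0.143000°; total 0.1430000
  N → positive
  Longitude: 110 + 26.81/60 = 110.4468333
  E ⇒ keep positive
Point 4:
  Lat: 14.825′ = 0.247083°; total 50.2470833
  N ⇒ keep positive
  Longitude: 53.54′ = 0.892333°; total 86.8923333
  E → positive

1. 89.654967, 42.395368
2. -39.167783, -171.281100
3. 0.143000, 110.446833
4. 50.247083, 86.892333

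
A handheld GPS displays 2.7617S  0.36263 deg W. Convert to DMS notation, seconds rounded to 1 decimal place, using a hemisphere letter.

2°45′42.1″ S, 0°21′45.5″ W

φ: 0.761700° → 45.70200′; 0.70200 × 60 = 42.120″
Lon: whole degrees 0; 21.75780′ → 21′ and 45.468″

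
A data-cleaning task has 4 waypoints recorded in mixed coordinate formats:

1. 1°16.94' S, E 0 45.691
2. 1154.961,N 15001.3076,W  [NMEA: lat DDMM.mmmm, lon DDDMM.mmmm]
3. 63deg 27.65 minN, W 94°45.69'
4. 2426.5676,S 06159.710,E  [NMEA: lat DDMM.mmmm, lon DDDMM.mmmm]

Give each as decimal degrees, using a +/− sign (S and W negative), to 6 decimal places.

Point 1:
  Lat: 1 + 16.94/60 = 1.2823333
  S → negative
  λ: 0 + 45.691/60 = 0.7615167
  E → positive
Point 2:
  Lat: degrees = first 2 digits = 11, minutes = 54.961; 11 + 54.961/60 = 11.9160167
  N → positive
  λ: split at 3 digits → 150° and 1.3076′; 150 + 1.3076/60 = 150.0217933
  hemisphere W, so the sign is −
Point 3:
  Latitude: 27.65′ = 0.460833°; total 63.4608333
  N → positive
  Lon: 45.69′ = 0.761500°; total 94.7615000
  hemisphere W, so the sign is −
Point 4:
  φ: degrees = first 2 digits = 24, minutes = 26.5676; 24 + 26.5676/60 = 24.4427933
  S → negative
  λ: degrees = first 3 digits = 61, minutes = 59.71; 61 + 59.71/60 = 61.9951667
  E → positive

1. -1.282333, 0.761517
2. 11.916017, -150.021793
3. 63.460833, -94.761500
4. -24.442793, 61.995167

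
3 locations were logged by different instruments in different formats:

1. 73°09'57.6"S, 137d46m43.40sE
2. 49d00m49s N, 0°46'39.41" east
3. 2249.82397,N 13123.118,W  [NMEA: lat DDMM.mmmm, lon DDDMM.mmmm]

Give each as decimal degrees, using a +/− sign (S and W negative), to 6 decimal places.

Point 1:
  Latitude: 73 + 9/60 + 57.6/3600 = 73.1660000
  S ⇒ negate
  Lon: 137 + 46/60 + 43.4/3600 = 137.7787222
  E → positive
Point 2:
  φ: 49 + 0/60 + 49/3600 = 49.0136111
  N ⇒ keep positive
  Longitude: 0° + 46/60 + 39.41/3600 = 0 + 0.766667 + 0.010947 = 0.7776139
  E → positive
Point 3:
  Latitude: split at 2 digits → 22° and 49.82397′; 22 + 49.82397/60 = 22.8303995
  N → positive
  Lon: degrees = first 3 digits = 131, minutes = 23.118; 131 + 23.118/60 = 131.3853000
  W ⇒ negate

1. -73.166000, 137.778722
2. 49.013611, 0.777614
3. 22.830400, -131.385300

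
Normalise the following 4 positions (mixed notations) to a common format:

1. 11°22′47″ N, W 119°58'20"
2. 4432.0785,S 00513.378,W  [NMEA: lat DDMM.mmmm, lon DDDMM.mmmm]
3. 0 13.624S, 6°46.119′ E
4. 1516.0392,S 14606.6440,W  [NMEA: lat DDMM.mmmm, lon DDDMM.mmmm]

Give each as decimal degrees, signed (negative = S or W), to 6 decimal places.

1. 11.379722, -119.972222
2. -44.534642, -5.222967
3. -0.227067, 6.768650
4. -15.267320, -146.110733

Point 1:
  φ: 11 + 22/60 + 47/3600 = 11.3797222
  N ⇒ keep positive
  Lon: 119° + 58/60 + 20/3600 = 119 + 0.966667 + 0.005556 = 119.9722222
  hemisphere W, so the sign is −
Point 2:
  Latitude: degrees = first 2 digits = 44, minutes = 32.0785; 44 + 32.0785/60 = 44.5346417
  hemisphere S, so the sign is −
  Longitude: split at 3 digits → 005° and 13.378′; 5 + 13.378/60 = 5.2229667
  W ⇒ negate
Point 3:
  Lat: 13.624′ = 0.227067°; total 0.2270667
  S ⇒ negate
  Longitude: 46.119′ = 0.768650°; total 6.7686500
  E ⇒ keep positive
Point 4:
  Latitude: degrees = first 2 digits = 15, minutes = 16.0392; 15 + 16.0392/60 = 15.2673200
  S ⇒ negate
  Lon: split at 3 digits → 146° and 6.644′; 146 + 6.644/60 = 146.1107333
  W ⇒ negate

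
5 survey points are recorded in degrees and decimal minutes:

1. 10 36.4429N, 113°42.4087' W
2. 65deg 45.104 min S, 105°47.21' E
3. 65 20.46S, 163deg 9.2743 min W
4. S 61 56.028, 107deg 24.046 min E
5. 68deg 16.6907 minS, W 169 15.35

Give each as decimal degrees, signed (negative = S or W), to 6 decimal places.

Point 1:
  φ: 36.4429′ = 0.607382°; total 10.6073817
  N ⇒ keep positive
  Lon: 42.4087′ = 0.706812°; total 113.7068117
  W ⇒ negate
Point 2:
  Latitude: 45.104′ = 0.751733°; total 65.7517333
  S → negative
  Lon: 47.21′ = 0.786833°; total 105.7868333
  E ⇒ keep positive
Point 3:
  Latitude: 20.46′ = 0.341000°; total 65.3410000
  hemisphere S, so the sign is −
  Lon: 9.2743′ = 0.154572°; total 163.1545717
  W ⇒ negate
Point 4:
  Lat: 56.028′ = 0.933800°; total 61.9338000
  S ⇒ negate
  Lon: 107 + 24.046/60 = 107.4007667
  E ⇒ keep positive
Point 5:
  Latitude: 16.6907′ = 0.278178°; total 68.2781783
  S → negative
  Lon: 15.35′ = 0.255833°; total 169.2558333
  W ⇒ negate

1. 10.607382, -113.706812
2. -65.751733, 105.786833
3. -65.341000, -163.154572
4. -61.933800, 107.400767
5. -68.278178, -169.255833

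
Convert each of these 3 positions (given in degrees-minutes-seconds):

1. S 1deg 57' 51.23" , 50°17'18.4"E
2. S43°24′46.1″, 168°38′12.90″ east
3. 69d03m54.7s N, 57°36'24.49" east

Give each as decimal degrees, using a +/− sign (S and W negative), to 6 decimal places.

1. -1.964231, 50.288444
2. -43.412806, 168.636917
3. 69.065194, 57.606803

Point 1:
  φ: 57′ + 51.23″ = 57.85383′; 1 + 57.85383/60 = 1.9642306
  S ⇒ negate
  Longitude: 50 + 17/60 + 18.4/3600 = 50.2884444
  E ⇒ keep positive
Point 2:
  Lat: 43° + 24/60 + 46.1/3600 = 43 + 0.400000 + 0.012806 = 43.4128056
  S → negative
  Lon: 168° + 38/60 + 12.9/3600 = 168 + 0.633333 + 0.003583 = 168.6369167
  E ⇒ keep positive
Point 3:
  Lat: 69 + 3/60 + 54.7/3600 = 69.0651944
  N → positive
  λ: 36′ + 24.49″ = 36.40817′; 57 + 36.40817/60 = 57.6068028
  E ⇒ keep positive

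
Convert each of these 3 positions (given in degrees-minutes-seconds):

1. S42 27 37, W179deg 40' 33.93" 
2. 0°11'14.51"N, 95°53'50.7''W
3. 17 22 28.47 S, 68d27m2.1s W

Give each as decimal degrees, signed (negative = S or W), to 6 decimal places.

Point 1:
  Lat: 42° + 27/60 + 37/3600 = 42 + 0.450000 + 0.010278 = 42.4602778
  hemisphere S, so the sign is −
  Longitude: 40′ + 33.93″ = 40.56550′; 179 + 40.56550/60 = 179.6760917
  hemisphere W, so the sign is −
Point 2:
  φ: 0° + 11/60 + 14.51/3600 = 0 + 0.183333 + 0.004031 = 0.1873639
  N ⇒ keep positive
  Longitude: 95 + 53/60 + 50.7/3600 = 95.8974167
  W ⇒ negate
Point 3:
  Latitude: 17 + 22/60 + 28.47/3600 = 17.3745750
  S ⇒ negate
  Lon: 68 + 27/60 + 2.1/3600 = 68.4505833
  W → negative

1. -42.460278, -179.676092
2. 0.187364, -95.897417
3. -17.374575, -68.450583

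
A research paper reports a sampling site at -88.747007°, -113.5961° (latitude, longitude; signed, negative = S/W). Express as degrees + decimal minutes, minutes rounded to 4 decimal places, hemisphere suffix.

Latitude is negative → S; |value| = 88.747007
Latitude: minutes = (88.747007 − 88) × 60 = 44.820420
Longitude is negative → W; |value| = 113.596100
λ: 113° + 0.596100 × 60 = 113° 35.766000′

88° 44.8204′ S, 113° 35.7660′ W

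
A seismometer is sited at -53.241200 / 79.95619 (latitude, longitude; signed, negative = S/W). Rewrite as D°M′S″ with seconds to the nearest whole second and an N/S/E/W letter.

53°14′28″ S, 79°57′22″ E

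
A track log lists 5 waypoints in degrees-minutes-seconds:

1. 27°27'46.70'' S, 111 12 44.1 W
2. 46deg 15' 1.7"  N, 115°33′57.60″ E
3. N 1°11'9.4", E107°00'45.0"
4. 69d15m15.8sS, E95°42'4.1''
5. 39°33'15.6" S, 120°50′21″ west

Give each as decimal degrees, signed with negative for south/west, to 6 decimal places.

1. -27.462972, -111.212250
2. 46.250472, 115.566000
3. 1.185944, 107.012500
4. -69.254389, 95.701139
5. -39.554333, -120.839167

Point 1:
  Latitude: 27° + 27/60 + 46.7/3600 = 27 + 0.450000 + 0.012972 = 27.4629722
  hemisphere S, so the sign is −
  Lon: 111 + 12/60 + 44.1/3600 = 111.2122500
  hemisphere W, so the sign is −
Point 2:
  φ: 46° + 15/60 + 1.7/3600 = 46 + 0.250000 + 0.000472 = 46.2504722
  N → positive
  λ: 33′ + 57.6″ = 33.96000′; 115 + 33.96000/60 = 115.5660000
  E → positive
Point 3:
  φ: 1° + 11/60 + 9.4/3600 = 1 + 0.183333 + 0.002611 = 1.1859444
  N → positive
  Lon: 107° + 0/60 + 45/3600 = 107 + 0.000000 + 0.012500 = 107.0125000
  E → positive
Point 4:
  φ: 69° + 15/60 + 15.8/3600 = 69 + 0.250000 + 0.004389 = 69.2543889
  hemisphere S, so the sign is −
  λ: 42′ + 4.1″ = 42.06833′; 95 + 42.06833/60 = 95.7011389
  E ⇒ keep positive
Point 5:
  Latitude: 39° + 33/60 + 15.6/3600 = 39 + 0.550000 + 0.004333 = 39.5543333
  hemisphere S, so the sign is −
  λ: 50′ + 21″ = 50.35000′; 120 + 50.35000/60 = 120.8391667
  hemisphere W, so the sign is −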